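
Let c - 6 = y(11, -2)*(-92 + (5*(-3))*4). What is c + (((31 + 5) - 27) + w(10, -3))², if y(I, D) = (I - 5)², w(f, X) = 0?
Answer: -5385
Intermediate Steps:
y(I, D) = (-5 + I)²
c = -5466 (c = 6 + (-5 + 11)²*(-92 + (5*(-3))*4) = 6 + 6²*(-92 - 15*4) = 6 + 36*(-92 - 60) = 6 + 36*(-152) = 6 - 5472 = -5466)
c + (((31 + 5) - 27) + w(10, -3))² = -5466 + (((31 + 5) - 27) + 0)² = -5466 + ((36 - 27) + 0)² = -5466 + (9 + 0)² = -5466 + 9² = -5466 + 81 = -5385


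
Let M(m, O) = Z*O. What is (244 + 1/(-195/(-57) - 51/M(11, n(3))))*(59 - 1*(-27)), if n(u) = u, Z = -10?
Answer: 20433772/973 ≈ 21001.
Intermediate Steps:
M(m, O) = -10*O
(244 + 1/(-195/(-57) - 51/M(11, n(3))))*(59 - 1*(-27)) = (244 + 1/(-195/(-57) - 51/((-10*3))))*(59 - 1*(-27)) = (244 + 1/(-195*(-1/57) - 51/(-30)))*(59 + 27) = (244 + 1/(65/19 - 51*(-1/30)))*86 = (244 + 1/(65/19 + 17/10))*86 = (244 + 1/(973/190))*86 = (244 + 190/973)*86 = (237602/973)*86 = 20433772/973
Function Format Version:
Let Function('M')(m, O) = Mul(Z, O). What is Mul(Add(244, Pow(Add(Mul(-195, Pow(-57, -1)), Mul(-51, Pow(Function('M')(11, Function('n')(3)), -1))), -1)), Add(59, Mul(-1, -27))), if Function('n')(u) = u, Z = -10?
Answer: Rational(20433772, 973) ≈ 21001.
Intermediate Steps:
Function('M')(m, O) = Mul(-10, O)
Mul(Add(244, Pow(Add(Mul(-195, Pow(-57, -1)), Mul(-51, Pow(Function('M')(11, Function('n')(3)), -1))), -1)), Add(59, Mul(-1, -27))) = Mul(Add(244, Pow(Add(Mul(-195, Pow(-57, -1)), Mul(-51, Pow(Mul(-10, 3), -1))), -1)), Add(59, Mul(-1, -27))) = Mul(Add(244, Pow(Add(Mul(-195, Rational(-1, 57)), Mul(-51, Pow(-30, -1))), -1)), Add(59, 27)) = Mul(Add(244, Pow(Add(Rational(65, 19), Mul(-51, Rational(-1, 30))), -1)), 86) = Mul(Add(244, Pow(Add(Rational(65, 19), Rational(17, 10)), -1)), 86) = Mul(Add(244, Pow(Rational(973, 190), -1)), 86) = Mul(Add(244, Rational(190, 973)), 86) = Mul(Rational(237602, 973), 86) = Rational(20433772, 973)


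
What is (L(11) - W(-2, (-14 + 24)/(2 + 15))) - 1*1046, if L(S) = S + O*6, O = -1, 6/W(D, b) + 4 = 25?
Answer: -7289/7 ≈ -1041.3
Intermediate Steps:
W(D, b) = 2/7 (W(D, b) = 6/(-4 + 25) = 6/21 = 6*(1/21) = 2/7)
L(S) = -6 + S (L(S) = S - 1*6 = S - 6 = -6 + S)
(L(11) - W(-2, (-14 + 24)/(2 + 15))) - 1*1046 = ((-6 + 11) - 1*2/7) - 1*1046 = (5 - 2/7) - 1046 = 33/7 - 1046 = -7289/7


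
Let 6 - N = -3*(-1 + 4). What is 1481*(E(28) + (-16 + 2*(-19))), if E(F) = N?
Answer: -57759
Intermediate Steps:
N = 15 (N = 6 - (-3)*(-1 + 4) = 6 - (-3)*3 = 6 - 1*(-9) = 6 + 9 = 15)
E(F) = 15
1481*(E(28) + (-16 + 2*(-19))) = 1481*(15 + (-16 + 2*(-19))) = 1481*(15 + (-16 - 38)) = 1481*(15 - 54) = 1481*(-39) = -57759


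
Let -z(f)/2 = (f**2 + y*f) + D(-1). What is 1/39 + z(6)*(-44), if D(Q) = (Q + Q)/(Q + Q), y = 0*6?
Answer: 126985/39 ≈ 3256.0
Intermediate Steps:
y = 0
D(Q) = 1 (D(Q) = (2*Q)/((2*Q)) = (2*Q)*(1/(2*Q)) = 1)
z(f) = -2 - 2*f**2 (z(f) = -2*((f**2 + 0*f) + 1) = -2*((f**2 + 0) + 1) = -2*(f**2 + 1) = -2*(1 + f**2) = -2 - 2*f**2)
1/39 + z(6)*(-44) = 1/39 + (-2 - 2*6**2)*(-44) = 1/39 + (-2 - 2*36)*(-44) = 1/39 + (-2 - 72)*(-44) = 1/39 - 74*(-44) = 1/39 + 3256 = 126985/39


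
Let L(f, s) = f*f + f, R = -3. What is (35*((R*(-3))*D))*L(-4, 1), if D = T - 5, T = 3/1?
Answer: -7560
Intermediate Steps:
T = 3 (T = 3*1 = 3)
D = -2 (D = 3 - 5 = -2)
L(f, s) = f + f**2 (L(f, s) = f**2 + f = f + f**2)
(35*((R*(-3))*D))*L(-4, 1) = (35*(-3*(-3)*(-2)))*(-4*(1 - 4)) = (35*(9*(-2)))*(-4*(-3)) = (35*(-18))*12 = -630*12 = -7560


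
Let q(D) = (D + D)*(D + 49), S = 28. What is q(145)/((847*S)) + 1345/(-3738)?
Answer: 6371495/3166086 ≈ 2.0124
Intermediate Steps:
q(D) = 2*D*(49 + D) (q(D) = (2*D)*(49 + D) = 2*D*(49 + D))
q(145)/((847*S)) + 1345/(-3738) = (2*145*(49 + 145))/((847*28)) + 1345/(-3738) = (2*145*194)/23716 + 1345*(-1/3738) = 56260*(1/23716) - 1345/3738 = 14065/5929 - 1345/3738 = 6371495/3166086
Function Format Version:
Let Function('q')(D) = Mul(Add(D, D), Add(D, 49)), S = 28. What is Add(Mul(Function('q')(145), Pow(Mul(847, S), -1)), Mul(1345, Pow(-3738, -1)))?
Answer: Rational(6371495, 3166086) ≈ 2.0124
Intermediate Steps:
Function('q')(D) = Mul(2, D, Add(49, D)) (Function('q')(D) = Mul(Mul(2, D), Add(49, D)) = Mul(2, D, Add(49, D)))
Add(Mul(Function('q')(145), Pow(Mul(847, S), -1)), Mul(1345, Pow(-3738, -1))) = Add(Mul(Mul(2, 145, Add(49, 145)), Pow(Mul(847, 28), -1)), Mul(1345, Pow(-3738, -1))) = Add(Mul(Mul(2, 145, 194), Pow(23716, -1)), Mul(1345, Rational(-1, 3738))) = Add(Mul(56260, Rational(1, 23716)), Rational(-1345, 3738)) = Add(Rational(14065, 5929), Rational(-1345, 3738)) = Rational(6371495, 3166086)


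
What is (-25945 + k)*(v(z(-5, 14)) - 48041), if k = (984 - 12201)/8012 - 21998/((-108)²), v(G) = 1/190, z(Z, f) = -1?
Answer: 2766767928989573267/2219484240 ≈ 1.2466e+9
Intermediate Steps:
v(G) = 1/190
k = -38385383/11681496 (k = -11217*1/8012 - 21998/11664 = -11217/8012 - 21998*1/11664 = -11217/8012 - 10999/5832 = -38385383/11681496 ≈ -3.2860)
(-25945 + k)*(v(z(-5, 14)) - 48041) = (-25945 - 38385383/11681496)*(1/190 - 48041) = -303114799103/11681496*(-9127789/190) = 2766767928989573267/2219484240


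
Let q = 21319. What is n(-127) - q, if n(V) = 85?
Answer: -21234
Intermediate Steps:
n(-127) - q = 85 - 1*21319 = 85 - 21319 = -21234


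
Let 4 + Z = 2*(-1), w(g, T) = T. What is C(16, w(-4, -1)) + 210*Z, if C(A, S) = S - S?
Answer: -1260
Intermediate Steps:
C(A, S) = 0
Z = -6 (Z = -4 + 2*(-1) = -4 - 2 = -6)
C(16, w(-4, -1)) + 210*Z = 0 + 210*(-6) = 0 - 1260 = -1260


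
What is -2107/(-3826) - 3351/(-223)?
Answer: 13290787/853198 ≈ 15.578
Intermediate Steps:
-2107/(-3826) - 3351/(-223) = -2107*(-1/3826) - 3351*(-1/223) = 2107/3826 + 3351/223 = 13290787/853198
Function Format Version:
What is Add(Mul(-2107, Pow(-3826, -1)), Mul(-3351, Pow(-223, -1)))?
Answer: Rational(13290787, 853198) ≈ 15.578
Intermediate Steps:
Add(Mul(-2107, Pow(-3826, -1)), Mul(-3351, Pow(-223, -1))) = Add(Mul(-2107, Rational(-1, 3826)), Mul(-3351, Rational(-1, 223))) = Add(Rational(2107, 3826), Rational(3351, 223)) = Rational(13290787, 853198)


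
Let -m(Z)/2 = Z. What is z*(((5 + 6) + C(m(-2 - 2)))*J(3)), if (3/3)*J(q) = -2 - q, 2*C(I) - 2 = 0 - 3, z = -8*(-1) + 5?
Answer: -1365/2 ≈ -682.50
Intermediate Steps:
m(Z) = -2*Z
z = 13 (z = 8 + 5 = 13)
C(I) = -1/2 (C(I) = 1 + (0 - 3)/2 = 1 + (1/2)*(-3) = 1 - 3/2 = -1/2)
J(q) = -2 - q
z*(((5 + 6) + C(m(-2 - 2)))*J(3)) = 13*(((5 + 6) - 1/2)*(-2 - 1*3)) = 13*((11 - 1/2)*(-2 - 3)) = 13*((21/2)*(-5)) = 13*(-105/2) = -1365/2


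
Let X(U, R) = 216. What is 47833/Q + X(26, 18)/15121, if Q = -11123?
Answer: -720880225/168190883 ≈ -4.2861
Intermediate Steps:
47833/Q + X(26, 18)/15121 = 47833/(-11123) + 216/15121 = 47833*(-1/11123) + 216*(1/15121) = -47833/11123 + 216/15121 = -720880225/168190883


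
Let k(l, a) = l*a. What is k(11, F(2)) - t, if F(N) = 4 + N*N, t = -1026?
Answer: 1114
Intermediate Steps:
F(N) = 4 + N**2
k(l, a) = a*l
k(11, F(2)) - t = (4 + 2**2)*11 - 1*(-1026) = (4 + 4)*11 + 1026 = 8*11 + 1026 = 88 + 1026 = 1114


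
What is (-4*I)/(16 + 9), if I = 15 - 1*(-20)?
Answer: -28/5 ≈ -5.6000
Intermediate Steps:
I = 35 (I = 15 + 20 = 35)
(-4*I)/(16 + 9) = (-4*35)/(16 + 9) = -140/25 = -140*1/25 = -28/5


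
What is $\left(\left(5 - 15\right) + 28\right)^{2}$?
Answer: $324$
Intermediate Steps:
$\left(\left(5 - 15\right) + 28\right)^{2} = \left(-10 + 28\right)^{2} = 18^{2} = 324$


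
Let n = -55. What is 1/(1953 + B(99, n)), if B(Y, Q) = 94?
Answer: 1/2047 ≈ 0.00048852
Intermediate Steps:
1/(1953 + B(99, n)) = 1/(1953 + 94) = 1/2047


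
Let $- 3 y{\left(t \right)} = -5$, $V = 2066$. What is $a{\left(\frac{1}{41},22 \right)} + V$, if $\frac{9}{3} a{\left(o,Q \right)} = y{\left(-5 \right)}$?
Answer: $\frac{18599}{9} \approx 2066.6$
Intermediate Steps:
$y{\left(t \right)} = \frac{5}{3}$ ($y{\left(t \right)} = \left(- \frac{1}{3}\right) \left(-5\right) = \frac{5}{3}$)
$a{\left(o,Q \right)} = \frac{5}{9}$ ($a{\left(o,Q \right)} = \frac{1}{3} \cdot \frac{5}{3} = \frac{5}{9}$)
$a{\left(\frac{1}{41},22 \right)} + V = \frac{5}{9} + 2066 = \frac{18599}{9}$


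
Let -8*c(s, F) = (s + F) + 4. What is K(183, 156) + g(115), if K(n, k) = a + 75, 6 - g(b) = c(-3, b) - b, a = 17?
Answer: 455/2 ≈ 227.50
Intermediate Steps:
c(s, F) = -1/2 - F/8 - s/8 (c(s, F) = -((s + F) + 4)/8 = -((F + s) + 4)/8 = -(4 + F + s)/8 = -1/2 - F/8 - s/8)
g(b) = 49/8 + 9*b/8 (g(b) = 6 - ((-1/2 - b/8 - 1/8*(-3)) - b) = 6 - ((-1/2 - b/8 + 3/8) - b) = 6 - ((-1/8 - b/8) - b) = 6 - (-1/8 - 9*b/8) = 6 + (1/8 + 9*b/8) = 49/8 + 9*b/8)
K(n, k) = 92 (K(n, k) = 17 + 75 = 92)
K(183, 156) + g(115) = 92 + (49/8 + (9/8)*115) = 92 + (49/8 + 1035/8) = 92 + 271/2 = 455/2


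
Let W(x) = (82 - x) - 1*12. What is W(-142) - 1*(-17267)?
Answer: 17479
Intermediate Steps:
W(x) = 70 - x (W(x) = (82 - x) - 12 = 70 - x)
W(-142) - 1*(-17267) = (70 - 1*(-142)) - 1*(-17267) = (70 + 142) + 17267 = 212 + 17267 = 17479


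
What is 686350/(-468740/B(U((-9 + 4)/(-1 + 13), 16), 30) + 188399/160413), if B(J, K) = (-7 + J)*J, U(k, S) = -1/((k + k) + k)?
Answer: 1706541669525/234977887747 ≈ 7.2626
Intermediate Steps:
U(k, S) = -1/(3*k) (U(k, S) = -1/(2*k + k) = -1/(3*k))
B(J, K) = J*(-7 + J)
686350/(-468740/B(U((-9 + 4)/(-1 + 13), 16), 30) + 188399/160413) = 686350/(-468740*(-3*(-9 + 4)/((-1 + 13)*(-7 - (-1 + 13)/(-9 + 4)/3))) + 188399/160413) = 686350/(-468740*5/(4*(-7 - 1/(3*((-5/12))))) + 188399*(1/160413)) = 686350/(-468740*5/(4*(-7 - 1/(3*((-5*1/12))))) + 188399/160413) = 686350/(-468740*5/(4*(-7 - 1/(3*(-5/12)))) + 188399/160413) = 686350/(-468740*5/(4*(-7 - ⅓*(-12/5))) + 188399/160413) = 686350/(-468740*5/(4*(-7 + ⅘)) + 188399/160413) = 686350/(-468740/((⅘)*(-31/5)) + 188399/160413) = 686350/(-468740/(-124/25) + 188399/160413) = 686350/(-468740*(-25/124) + 188399/160413) = 686350/(2929625/31 + 188399/160413) = 686350/(469955775494/4972803) = 686350*(4972803/469955775494) = 1706541669525/234977887747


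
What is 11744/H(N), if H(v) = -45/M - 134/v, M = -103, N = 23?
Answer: -27821536/12767 ≈ -2179.2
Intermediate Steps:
H(v) = 45/103 - 134/v (H(v) = -45/(-103) - 134/v = -45*(-1/103) - 134/v = 45/103 - 134/v)
11744/H(N) = 11744/(45/103 - 134/23) = 11744/(-12767/2369) = 11744*(-2369/12767) = -27821536/12767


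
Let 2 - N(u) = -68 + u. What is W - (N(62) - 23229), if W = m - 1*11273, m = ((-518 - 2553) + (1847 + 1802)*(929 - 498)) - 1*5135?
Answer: 1576461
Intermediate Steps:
N(u) = 70 - u (N(u) = 2 - (-68 + u) = 2 + (68 - u) = 70 - u)
m = 1564513 (m = (-3071 + 3649*431) - 5135 = (-3071 + 1572719) - 5135 = 1569648 - 5135 = 1564513)
W = 1553240 (W = 1564513 - 1*11273 = 1564513 - 11273 = 1553240)
W - (N(62) - 23229) = 1553240 - ((70 - 1*62) - 23229) = 1553240 - ((70 - 62) - 23229) = 1553240 - (8 - 23229) = 1553240 - 1*(-23221) = 1553240 + 23221 = 1576461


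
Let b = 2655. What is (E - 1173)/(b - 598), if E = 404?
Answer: -769/2057 ≈ -0.37385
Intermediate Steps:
(E - 1173)/(b - 598) = (404 - 1173)/(2655 - 598) = -769/2057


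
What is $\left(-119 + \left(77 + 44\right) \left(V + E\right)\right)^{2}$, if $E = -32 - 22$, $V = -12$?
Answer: $65691025$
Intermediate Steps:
$E = -54$ ($E = -32 - 22 = -54$)
$\left(-119 + \left(77 + 44\right) \left(V + E\right)\right)^{2} = \left(-119 + \left(77 + 44\right) \left(-12 - 54\right)\right)^{2} = \left(-119 + 121 \left(-66\right)\right)^{2} = \left(-119 - 7986\right)^{2} = \left(-8105\right)^{2} = 65691025$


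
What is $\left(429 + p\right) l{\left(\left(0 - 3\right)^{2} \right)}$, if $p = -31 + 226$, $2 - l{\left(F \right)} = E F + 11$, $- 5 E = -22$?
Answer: $- \frac{151632}{5} \approx -30326.0$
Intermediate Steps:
$E = \frac{22}{5}$ ($E = \left(- \frac{1}{5}\right) \left(-22\right) = \frac{22}{5} \approx 4.4$)
$l{\left(F \right)} = -9 - \frac{22 F}{5}$ ($l{\left(F \right)} = 2 - \left(\frac{22 F}{5} + 11\right) = 2 - \left(11 + \frac{22 F}{5}\right) = -9 - \frac{22 F}{5}$)
$p = 195$
$\left(429 + p\right) l{\left(\left(0 - 3\right)^{2} \right)} = \left(429 + 195\right) \left(-9 - \frac{22 \left(0 - 3\right)^{2}}{5}\right) = 624 \left(-9 - \frac{22 \left(-3\right)^{2}}{5}\right) = 624 \left(-9 - \frac{198}{5}\right) = 624 \left(- \frac{243}{5}\right) = - \frac{151632}{5}$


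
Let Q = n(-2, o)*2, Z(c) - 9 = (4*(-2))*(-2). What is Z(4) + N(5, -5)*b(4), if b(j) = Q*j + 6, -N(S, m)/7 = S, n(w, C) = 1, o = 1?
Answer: -465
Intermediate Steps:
Z(c) = 25 (Z(c) = 9 + (4*(-2))*(-2) = 9 - 8*(-2) = 9 + 16 = 25)
N(S, m) = -7*S
Q = 2 (Q = 1*2 = 2)
b(j) = 6 + 2*j (b(j) = 2*j + 6 = 6 + 2*j)
Z(4) + N(5, -5)*b(4) = 25 + (-7*5)*(6 + 2*4) = 25 - 35*(6 + 8) = 25 - 35*14 = 25 - 490 = -465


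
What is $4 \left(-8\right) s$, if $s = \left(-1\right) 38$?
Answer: $1216$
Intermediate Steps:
$s = -38$
$4 \left(-8\right) s = 4 \left(-8\right) \left(-38\right) = \left(-32\right) \left(-38\right) = 1216$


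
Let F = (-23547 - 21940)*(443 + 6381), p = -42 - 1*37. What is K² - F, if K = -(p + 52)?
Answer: 310404017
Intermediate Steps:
p = -79 (p = -42 - 37 = -79)
K = 27 (K = -(-79 + 52) = -1*(-27) = 27)
F = -310403288 (F = -45487*6824 = -310403288)
K² - F = 27² - 1*(-310403288) = 729 + 310403288 = 310404017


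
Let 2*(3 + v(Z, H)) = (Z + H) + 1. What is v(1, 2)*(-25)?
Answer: 25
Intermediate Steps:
v(Z, H) = -5/2 + H/2 + Z/2 (v(Z, H) = -3 + ((Z + H) + 1)/2 = -3 + ((H + Z) + 1)/2 = -3 + (1 + H + Z)/2 = -3 + (1/2 + H/2 + Z/2) = -5/2 + H/2 + Z/2)
v(1, 2)*(-25) = (-5/2 + (1/2)*2 + (1/2)*1)*(-25) = (-5/2 + 1 + 1/2)*(-25) = -1*(-25) = 25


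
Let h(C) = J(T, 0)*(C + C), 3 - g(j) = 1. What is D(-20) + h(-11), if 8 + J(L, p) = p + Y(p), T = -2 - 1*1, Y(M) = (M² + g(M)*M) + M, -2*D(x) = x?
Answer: 186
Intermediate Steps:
g(j) = 2 (g(j) = 3 - 1*1 = 3 - 1 = 2)
D(x) = -x/2
Y(M) = M² + 3*M (Y(M) = (M² + 2*M) + M = M² + 3*M)
T = -3 (T = -2 - 1 = -3)
J(L, p) = -8 + p + p*(3 + p) (J(L, p) = -8 + (p + p*(3 + p)) = -8 + p + p*(3 + p))
h(C) = -16*C (h(C) = (-8 + 0 + 0*(3 + 0))*(C + C) = (-8 + 0 + 0*3)*(2*C) = (-8 + 0 + 0)*(2*C) = -16*C)
D(-20) + h(-11) = -½*(-20) - 16*(-11) = 10 + 176 = 186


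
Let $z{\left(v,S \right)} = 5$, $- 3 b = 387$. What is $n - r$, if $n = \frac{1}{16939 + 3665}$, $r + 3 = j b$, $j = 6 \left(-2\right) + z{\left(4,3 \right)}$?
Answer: $- \frac{18543599}{20604} \approx -900.0$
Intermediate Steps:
$b = -129$ ($b = \left(- \frac{1}{3}\right) 387 = -129$)
$j = -7$ ($j = 6 \left(-2\right) + 5 = -12 + 5 = -7$)
$r = 900$ ($r = -3 - -903 = -3 + 903 = 900$)
$n = \frac{1}{20604} \approx 4.8534 \cdot 10^{-5}$
$n - r = \frac{1}{20604} - 900 = - \frac{18543599}{20604}$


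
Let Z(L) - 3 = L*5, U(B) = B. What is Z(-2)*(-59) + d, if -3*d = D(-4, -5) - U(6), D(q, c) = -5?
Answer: 1250/3 ≈ 416.67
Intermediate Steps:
Z(L) = 3 + 5*L (Z(L) = 3 + L*5 = 3 + 5*L)
d = 11/3 (d = -(-5 - 1*6)/3 = -(-5 - 6)/3 = -⅓*(-11) = 11/3 ≈ 3.6667)
Z(-2)*(-59) + d = (3 + 5*(-2))*(-59) + 11/3 = (3 - 10)*(-59) + 11/3 = -7*(-59) + 11/3 = 413 + 11/3 = 1250/3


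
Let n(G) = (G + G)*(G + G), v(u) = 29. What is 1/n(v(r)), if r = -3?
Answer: 1/3364 ≈ 0.00029727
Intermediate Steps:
n(G) = 4*G² (n(G) = (2*G)*(2*G) = 4*G²)
1/n(v(r)) = 1/(4*29²) = 1/(4*841) = 1/3364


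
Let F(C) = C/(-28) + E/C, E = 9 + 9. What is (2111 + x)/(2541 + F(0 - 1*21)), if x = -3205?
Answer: -30632/71145 ≈ -0.43056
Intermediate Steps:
E = 18
F(C) = 18/C - C/28 (F(C) = C/(-28) + 18/C = C*(-1/28) + 18/C = -C/28 + 18/C = 18/C - C/28)
(2111 + x)/(2541 + F(0 - 1*21)) = (2111 - 3205)/(2541 + (18/(0 - 1*21) - (0 - 1*21)/28)) = -1094/(2541 + (18/(0 - 21) - (0 - 21)/28)) = -1094/(2541 + (18/(-21) - 1/28*(-21))) = -1094/(2541 + (18*(-1/21) + 3/4)) = -1094/(2541 + (-6/7 + 3/4)) = -1094/(2541 - 3/28) = -1094/71145/28 = -1094*28/71145 = -30632/71145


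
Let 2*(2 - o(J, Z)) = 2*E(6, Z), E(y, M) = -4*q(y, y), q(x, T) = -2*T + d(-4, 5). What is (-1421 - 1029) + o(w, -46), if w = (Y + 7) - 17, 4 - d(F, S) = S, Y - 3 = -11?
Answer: -2500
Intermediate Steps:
Y = -8 (Y = 3 - 11 = -8)
d(F, S) = 4 - S
q(x, T) = -1 - 2*T (q(x, T) = -2*T + (4 - 1*5) = -2*T + (4 - 5) = -2*T - 1 = -1 - 2*T)
w = -18 (w = (-8 + 7) - 17 = -1 - 17 = -18)
E(y, M) = 4 + 8*y (E(y, M) = -4*(-1 - 2*y) = 4 + 8*y)
o(J, Z) = -50 (o(J, Z) = 2 - (4 + 8*6) = 2 - (4 + 48) = 2 - 52 = -50)
(-1421 - 1029) + o(w, -46) = (-1421 - 1029) - 50 = -2450 - 50 = -2500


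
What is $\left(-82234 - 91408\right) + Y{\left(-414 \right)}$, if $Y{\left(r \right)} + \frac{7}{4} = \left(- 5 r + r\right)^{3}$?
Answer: $\frac{18164539089}{4} \approx 4.5411 \cdot 10^{9}$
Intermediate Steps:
$Y{\left(r \right)} = - \frac{7}{4} - 64 r^{3}$ ($Y{\left(r \right)} = - \frac{7}{4} + \left(- 5 r + r\right)^{3} = - \frac{7}{4} + \left(- 4 r\right)^{3} = - \frac{7}{4} - 64 r^{3}$)
$\left(-82234 - 91408\right) + Y{\left(-414 \right)} = \left(-82234 - 91408\right) - \left(\frac{7}{4} + 64 \left(-414\right)^{3}\right) = -173642 - - \frac{18165233657}{4} = -173642 + \left(- \frac{7}{4} + 4541308416\right) = -173642 + \frac{18165233657}{4} = \frac{18164539089}{4}$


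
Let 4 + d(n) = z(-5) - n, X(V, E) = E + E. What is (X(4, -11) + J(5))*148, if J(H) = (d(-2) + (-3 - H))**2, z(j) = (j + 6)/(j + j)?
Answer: 296037/25 ≈ 11841.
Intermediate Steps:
z(j) = (6 + j)/(2*j) (z(j) = (6 + j)/((2*j)) = (6 + j)*(1/(2*j)) = (6 + j)/(2*j))
X(V, E) = 2*E
d(n) = -41/10 - n (d(n) = -4 + ((1/2)*(6 - 5)/(-5) - n) = -4 + ((1/2)*(-1/5)*1 - n) = -4 + (-1/10 - n) = -41/10 - n)
J(H) = (-51/10 - H)**2 (J(H) = ((-41/10 - 1*(-2)) + (-3 - H))**2 = ((-41/10 + 2) + (-3 - H))**2 = (-21/10 + (-3 - H))**2 = (-51/10 - H)**2)
(X(4, -11) + J(5))*148 = (2*(-11) + (51 + 10*5)**2/100)*148 = (-22 + (51 + 50)**2/100)*148 = (-22 + (1/100)*101**2)*148 = (-22 + (1/100)*10201)*148 = (-22 + 10201/100)*148 = (8001/100)*148 = 296037/25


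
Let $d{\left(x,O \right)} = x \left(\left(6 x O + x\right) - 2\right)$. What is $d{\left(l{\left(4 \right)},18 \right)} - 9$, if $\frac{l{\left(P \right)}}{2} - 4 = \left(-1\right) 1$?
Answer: $3903$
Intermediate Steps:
$l{\left(P \right)} = 6$ ($l{\left(P \right)} = 8 + 2 \left(\left(-1\right) 1\right) = 8 + 2 \left(-1\right) = 8 - 2 = 6$)
$d{\left(x,O \right)} = x \left(-2 + x + 6 O x\right)$ ($d{\left(x,O \right)} = x \left(\left(6 O x + x\right) - 2\right) = x \left(\left(x + 6 O x\right) - 2\right) = x \left(-2 + x + 6 O x\right)$)
$d{\left(l{\left(4 \right)},18 \right)} - 9 = 6 \left(-2 + 6 + 6 \cdot 18 \cdot 6\right) - 9 = 6 \left(-2 + 6 + 648\right) - 9 = 6 \cdot 652 - 9 = 3912 - 9 = 3903$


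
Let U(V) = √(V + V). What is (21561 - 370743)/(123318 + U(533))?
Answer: -1656170226/584897233 + 174591*√1066/7603664029 ≈ -2.8308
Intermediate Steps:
U(V) = √2*√V (U(V) = √(2*V) = √2*√V)
(21561 - 370743)/(123318 + U(533)) = (21561 - 370743)/(123318 + √2*√533) = -349182/(123318 + √1066)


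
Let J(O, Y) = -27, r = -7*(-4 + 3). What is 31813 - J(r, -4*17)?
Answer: 31840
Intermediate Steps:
r = 7 (r = -7*(-1) = 7)
31813 - J(r, -4*17) = 31813 - 1*(-27) = 31813 + 27 = 31840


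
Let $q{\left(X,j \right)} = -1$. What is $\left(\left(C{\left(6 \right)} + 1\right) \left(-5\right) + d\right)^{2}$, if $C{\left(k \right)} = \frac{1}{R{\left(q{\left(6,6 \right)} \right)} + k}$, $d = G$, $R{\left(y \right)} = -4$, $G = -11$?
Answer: $\frac{1369}{4} \approx 342.25$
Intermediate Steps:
$d = -11$
$C{\left(k \right)} = \frac{1}{-4 + k}$
$\left(\left(C{\left(6 \right)} + 1\right) \left(-5\right) + d\right)^{2} = \left(\left(\frac{1}{-4 + 6} + 1\right) \left(-5\right) - 11\right)^{2} = \left(\left(\frac{1}{2} + 1\right) \left(-5\right) - 11\right)^{2} = \left(\frac{3}{2} \left(-5\right) - 11\right)^{2} = \left(- \frac{15}{2} - 11\right)^{2} = \left(- \frac{37}{2}\right)^{2} = \frac{1369}{4}$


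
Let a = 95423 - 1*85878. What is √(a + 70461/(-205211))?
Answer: √401940328530674/205211 ≈ 97.697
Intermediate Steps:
a = 9545 (a = 95423 - 85878 = 9545)
√(a + 70461/(-205211)) = √(9545 + 70461/(-205211)) = √(9545 + 70461*(-1/205211)) = √(9545 - 70461/205211) = √(1958668534/205211) = √401940328530674/205211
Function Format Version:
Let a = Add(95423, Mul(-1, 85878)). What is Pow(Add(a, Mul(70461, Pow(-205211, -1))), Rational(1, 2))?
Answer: Mul(Rational(1, 205211), Pow(401940328530674, Rational(1, 2))) ≈ 97.697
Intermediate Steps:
a = 9545 (a = Add(95423, -85878) = 9545)
Pow(Add(a, Mul(70461, Pow(-205211, -1))), Rational(1, 2)) = Pow(Add(9545, Mul(70461, Pow(-205211, -1))), Rational(1, 2)) = Pow(Add(9545, Mul(70461, Rational(-1, 205211))), Rational(1, 2)) = Pow(Add(9545, Rational(-70461, 205211)), Rational(1, 2)) = Pow(Rational(1958668534, 205211), Rational(1, 2)) = Mul(Rational(1, 205211), Pow(401940328530674, Rational(1, 2)))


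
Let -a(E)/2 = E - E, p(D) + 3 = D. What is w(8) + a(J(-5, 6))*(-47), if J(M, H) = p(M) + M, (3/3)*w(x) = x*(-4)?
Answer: -32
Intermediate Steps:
p(D) = -3 + D
w(x) = -4*x (w(x) = x*(-4) = -4*x)
J(M, H) = -3 + 2*M (J(M, H) = (-3 + M) + M = -3 + 2*M)
a(E) = 0 (a(E) = -2*(E - E) = -2*0 = 0)
w(8) + a(J(-5, 6))*(-47) = -4*8 + 0*(-47) = -32 + 0 = -32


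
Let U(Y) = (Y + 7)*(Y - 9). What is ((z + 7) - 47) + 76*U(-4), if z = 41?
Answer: -2963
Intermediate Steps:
U(Y) = (-9 + Y)*(7 + Y) (U(Y) = (7 + Y)*(-9 + Y) = (-9 + Y)*(7 + Y))
((z + 7) - 47) + 76*U(-4) = ((41 + 7) - 47) + 76*(-63 + (-4)² - 2*(-4)) = (48 - 47) + 76*(-63 + 16 + 8) = 1 + 76*(-39) = 1 - 2964 = -2963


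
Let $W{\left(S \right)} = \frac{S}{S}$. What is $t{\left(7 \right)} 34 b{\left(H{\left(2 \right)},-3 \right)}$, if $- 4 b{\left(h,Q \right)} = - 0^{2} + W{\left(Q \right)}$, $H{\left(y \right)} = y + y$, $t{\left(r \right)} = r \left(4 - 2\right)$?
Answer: $-119$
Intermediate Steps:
$t{\left(r \right)} = 2 r$ ($t{\left(r \right)} = r 2 = 2 r$)
$W{\left(S \right)} = 1$
$H{\left(y \right)} = 2 y$
$b{\left(h,Q \right)} = - \frac{1}{4}$ ($b{\left(h,Q \right)} = - \frac{- 0^{2} + 1}{4} = - \frac{\left(-1\right) 0 + 1}{4} = - \frac{0 + 1}{4} = \left(- \frac{1}{4}\right) 1 = - \frac{1}{4}$)
$t{\left(7 \right)} 34 b{\left(H{\left(2 \right)},-3 \right)} = 2 \cdot 7 \cdot 34 \left(- \frac{1}{4}\right) = 14 \cdot 34 \left(- \frac{1}{4}\right) = 476 \left(- \frac{1}{4}\right) = -119$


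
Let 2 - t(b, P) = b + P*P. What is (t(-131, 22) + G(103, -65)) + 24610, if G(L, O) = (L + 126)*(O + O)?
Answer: -5511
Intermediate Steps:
G(L, O) = 2*O*(126 + L) (G(L, O) = (126 + L)*(2*O) = 2*O*(126 + L))
t(b, P) = 2 - b - P**2 (t(b, P) = 2 - (b + P*P) = 2 - (b + P**2) = 2 + (-b - P**2) = 2 - b - P**2)
(t(-131, 22) + G(103, -65)) + 24610 = ((2 - 1*(-131) - 1*22**2) + 2*(-65)*(126 + 103)) + 24610 = ((2 + 131 - 1*484) + 2*(-65)*229) + 24610 = ((2 + 131 - 484) - 29770) + 24610 = (-351 - 29770) + 24610 = -30121 + 24610 = -5511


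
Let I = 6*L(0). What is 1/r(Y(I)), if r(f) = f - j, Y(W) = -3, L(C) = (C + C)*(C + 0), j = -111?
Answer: 1/108 ≈ 0.0092593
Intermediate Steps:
L(C) = 2*C² (L(C) = (2*C)*C = 2*C²)
I = 0 (I = 6*(2*0²) = 6*(2*0) = 6*0 = 0)
r(f) = 111 + f (r(f) = f - 1*(-111) = f + 111 = 111 + f)
1/r(Y(I)) = 1/(111 - 3) = 1/108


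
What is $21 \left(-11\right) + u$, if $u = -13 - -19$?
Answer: $-225$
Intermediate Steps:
$u = 6$ ($u = -13 + 19 = 6$)
$21 \left(-11\right) + u = 21 \left(-11\right) + 6 = -231 + 6 = -225$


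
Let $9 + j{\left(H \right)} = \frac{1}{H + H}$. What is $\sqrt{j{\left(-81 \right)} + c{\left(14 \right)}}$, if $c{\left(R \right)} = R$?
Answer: $\frac{\sqrt{1618}}{18} \approx 2.2347$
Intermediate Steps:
$j{\left(H \right)} = -9 + \frac{1}{2 H}$ ($j{\left(H \right)} = -9 + \frac{1}{H + H} = -9 + \frac{1}{2 H}$)
$\sqrt{j{\left(-81 \right)} + c{\left(14 \right)}} = \sqrt{\left(-9 + \frac{1}{2 \left(-81\right)}\right) + 14} = \sqrt{\left(-9 + \frac{1}{2} \left(- \frac{1}{81}\right)\right) + 14} = \sqrt{\left(-9 - \frac{1}{162}\right) + 14} = \sqrt{- \frac{1459}{162} + 14} = \sqrt{\frac{809}{162}} = \frac{\sqrt{1618}}{18}$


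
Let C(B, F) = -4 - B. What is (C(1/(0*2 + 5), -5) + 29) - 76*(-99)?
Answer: 37744/5 ≈ 7548.8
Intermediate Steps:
(C(1/(0*2 + 5), -5) + 29) - 76*(-99) = ((-4 - 1/(0*2 + 5)) + 29) - 76*(-99) = ((-4 - 1/(0 + 5)) + 29) + 7524 = ((-4 - 1/5) + 29) + 7524 = ((-4 - 1*⅕) + 29) + 7524 = ((-4 - ⅕) + 29) + 7524 = (-21/5 + 29) + 7524 = 124/5 + 7524 = 37744/5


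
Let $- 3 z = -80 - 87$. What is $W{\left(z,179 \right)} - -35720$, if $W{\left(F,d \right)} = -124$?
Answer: $35596$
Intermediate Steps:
$z = \frac{167}{3}$ ($z = - \frac{-80 - 87}{3} = \left(- \frac{1}{3}\right) \left(-167\right) = \frac{167}{3} \approx 55.667$)
$W{\left(z,179 \right)} - -35720 = -124 - -35720 = -124 + 35720 = 35596$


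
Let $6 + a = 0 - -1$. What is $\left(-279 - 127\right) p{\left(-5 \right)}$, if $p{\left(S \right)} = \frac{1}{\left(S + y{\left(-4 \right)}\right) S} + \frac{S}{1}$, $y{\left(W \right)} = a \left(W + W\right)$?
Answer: $\frac{50808}{25} \approx 2032.3$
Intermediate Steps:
$a = -5$ ($a = -6 + \left(0 - -1\right) = -6 + \left(0 + 1\right) = -6 + 1 = -5$)
$y{\left(W \right)} = - 10 W$ ($y{\left(W \right)} = - 5 \left(W + W\right) = - 5 \cdot 2 W = - 10 W$)
$p{\left(S \right)} = S + \frac{1}{S \left(40 + S\right)}$ ($p{\left(S \right)} = \frac{1}{\left(S - -40\right) S} + \frac{S}{1} = \frac{1}{\left(S + 40\right) S} + S 1 = \frac{1}{\left(40 + S\right) S} + S = \frac{1}{S \left(40 + S\right)} + S = S + \frac{1}{S \left(40 + S\right)}$)
$\left(-279 - 127\right) p{\left(-5 \right)} = \left(-279 - 127\right) \frac{1 + \left(-5\right)^{3} + 40 \left(-5\right)^{2}}{\left(-5\right) \left(40 - 5\right)} = - 406 \left(- \frac{1 - 125 + 40 \cdot 25}{5 \cdot 35}\right) = - 406 \left(\left(- \frac{1}{5}\right) \frac{1}{35} \left(1 - 125 + 1000\right)\right) = - 406 \left(\left(- \frac{1}{5}\right) \frac{1}{35} \cdot 876\right) = \left(-406\right) \left(- \frac{876}{175}\right) = \frac{50808}{25}$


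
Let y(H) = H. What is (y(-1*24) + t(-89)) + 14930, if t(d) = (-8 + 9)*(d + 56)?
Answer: 14873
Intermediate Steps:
t(d) = 56 + d (t(d) = 1*(56 + d) = 56 + d)
(y(-1*24) + t(-89)) + 14930 = (-1*24 + (56 - 89)) + 14930 = (-24 - 33) + 14930 = -57 + 14930 = 14873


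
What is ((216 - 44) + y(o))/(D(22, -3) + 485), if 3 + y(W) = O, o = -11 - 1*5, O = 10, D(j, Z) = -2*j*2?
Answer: 179/397 ≈ 0.45088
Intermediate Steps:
D(j, Z) = -4*j
o = -16 (o = -11 - 5 = -16)
y(W) = 7 (y(W) = -3 + 10 = 7)
((216 - 44) + y(o))/(D(22, -3) + 485) = ((216 - 44) + 7)/(-4*22 + 485) = (172 + 7)/(-88 + 485) = 179/397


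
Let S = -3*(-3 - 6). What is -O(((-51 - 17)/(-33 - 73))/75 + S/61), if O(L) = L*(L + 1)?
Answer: -38494663726/58794125625 ≈ -0.65474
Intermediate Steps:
S = 27 (S = -3*(-9) = 27)
O(L) = L*(1 + L)
-O(((-51 - 17)/(-33 - 73))/75 + S/61) = -(((-51 - 17)/(-33 - 73))/75 + 27/61)*(1 + (((-51 - 17)/(-33 - 73))/75 + 27/61)) = -(-68/(-106)*(1/75) + 27*(1/61))*(1 + (-68/(-106)*(1/75) + 27*(1/61))) = -(-68*(-1/106)*(1/75) + 27/61)*(1 + (-68*(-1/106)*(1/75) + 27/61)) = -((34/53)*(1/75) + 27/61)*(1 + ((34/53)*(1/75) + 27/61)) = -(34/3975 + 27/61)*(1 + (34/3975 + 27/61)) = -109399*(1 + 109399/242475)/242475 = -109399*351874/(242475*242475) = -1*38494663726/58794125625 = -38494663726/58794125625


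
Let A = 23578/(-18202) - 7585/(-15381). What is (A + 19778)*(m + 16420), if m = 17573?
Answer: 10456478004122238/15553609 ≈ 6.7229e+8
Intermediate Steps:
A = -112295524/139982481 (A = 23578*(-1/18202) - 7585*(-1/15381) = -11789/9101 + 7585/15381 = -112295524/139982481 ≈ -0.80221)
(A + 19778)*(m + 16420) = (-112295524/139982481 + 19778)*(17573 + 16420) = (2768461213694/139982481)*33993 = 10456478004122238/15553609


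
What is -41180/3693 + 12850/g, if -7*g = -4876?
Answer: 65695835/9003534 ≈ 7.2967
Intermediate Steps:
g = 4876/7 (g = -⅐*(-4876) = 4876/7 ≈ 696.57)
-41180/3693 + 12850/g = -41180/3693 + 12850/(4876/7) = -41180*1/3693 + 12850*(7/4876) = -41180/3693 + 44975/2438 = 65695835/9003534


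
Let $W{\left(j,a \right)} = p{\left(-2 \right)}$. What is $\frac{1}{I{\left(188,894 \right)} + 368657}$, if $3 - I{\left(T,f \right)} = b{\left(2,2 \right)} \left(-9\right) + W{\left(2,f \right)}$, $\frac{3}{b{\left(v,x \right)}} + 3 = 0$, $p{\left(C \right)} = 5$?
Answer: $\frac{1}{368646} \approx 2.7126 \cdot 10^{-6}$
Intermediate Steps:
$W{\left(j,a \right)} = 5$
$b{\left(v,x \right)} = -1$ ($b{\left(v,x \right)} = \frac{3}{-3 + 0} = \frac{3}{-3} = 3 \left(- \frac{1}{3}\right) = -1$)
$I{\left(T,f \right)} = -11$ ($I{\left(T,f \right)} = 3 - \left(\left(-1\right) \left(-9\right) + 5\right) = 3 - \left(9 + 5\right) = 3 - 14 = -11$)
$\frac{1}{I{\left(188,894 \right)} + 368657} = \frac{1}{-11 + 368657} = \frac{1}{368646}$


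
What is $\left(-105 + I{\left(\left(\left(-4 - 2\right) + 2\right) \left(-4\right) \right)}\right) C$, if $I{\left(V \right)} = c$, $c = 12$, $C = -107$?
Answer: $9951$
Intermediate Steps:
$I{\left(V \right)} = 12$
$\left(-105 + I{\left(\left(\left(-4 - 2\right) + 2\right) \left(-4\right) \right)}\right) C = \left(-105 + 12\right) \left(-107\right) = \left(-93\right) \left(-107\right) = 9951$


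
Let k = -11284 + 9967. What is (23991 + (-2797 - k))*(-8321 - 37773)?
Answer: -1037622034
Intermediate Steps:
k = -1317
(23991 + (-2797 - k))*(-8321 - 37773) = (23991 + (-2797 - 1*(-1317)))*(-8321 - 37773) = (23991 + (-2797 + 1317))*(-46094) = (23991 - 1480)*(-46094) = 22511*(-46094) = -1037622034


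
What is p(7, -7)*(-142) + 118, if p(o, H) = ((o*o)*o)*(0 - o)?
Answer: 341060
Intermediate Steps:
p(o, H) = -o**4 (p(o, H) = (o**2*o)*(-o) = o**3*(-o) = -o**4)
p(7, -7)*(-142) + 118 = -1*7**4*(-142) + 118 = -1*2401*(-142) + 118 = -2401*(-142) + 118 = 340942 + 118 = 341060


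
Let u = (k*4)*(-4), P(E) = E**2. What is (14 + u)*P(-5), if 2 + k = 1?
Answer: 750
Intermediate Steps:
k = -1 (k = -2 + 1 = -1)
u = 16 (u = -1*4*(-4) = -4*(-4) = 16)
(14 + u)*P(-5) = (14 + 16)*(-5)**2 = 30*25 = 750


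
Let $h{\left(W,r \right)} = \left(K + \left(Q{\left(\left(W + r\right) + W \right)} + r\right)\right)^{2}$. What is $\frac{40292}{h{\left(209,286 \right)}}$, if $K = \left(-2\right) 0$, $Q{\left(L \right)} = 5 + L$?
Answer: $\frac{40292}{990025} \approx 0.040698$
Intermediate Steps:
$K = 0$
$h{\left(W,r \right)} = \left(5 + 2 W + 2 r\right)^{2}$ ($h{\left(W,r \right)} = \left(0 + \left(\left(5 + \left(\left(W + r\right) + W\right)\right) + r\right)\right)^{2} = \left(0 + \left(\left(5 + \left(r + 2 W\right)\right) + r\right)\right)^{2} = \left(0 + \left(\left(5 + r + 2 W\right) + r\right)\right)^{2} = \left(0 + \left(5 + 2 W + 2 r\right)\right)^{2} = \left(5 + 2 W + 2 r\right)^{2}$)
$\frac{40292}{h{\left(209,286 \right)}} = \frac{40292}{\left(5 + 2 \cdot 209 + 2 \cdot 286\right)^{2}} = \frac{40292}{\left(5 + 418 + 572\right)^{2}} = \frac{40292}{995^{2}} = \frac{40292}{990025}$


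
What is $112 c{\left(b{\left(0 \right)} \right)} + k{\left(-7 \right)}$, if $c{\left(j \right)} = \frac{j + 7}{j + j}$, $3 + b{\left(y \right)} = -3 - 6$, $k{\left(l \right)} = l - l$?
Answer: $\frac{70}{3} \approx 23.333$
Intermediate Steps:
$k{\left(l \right)} = 0$
$b{\left(y \right)} = -12$ ($b{\left(y \right)} = -3 - 9 = -12$)
$c{\left(j \right)} = \frac{7 + j}{2 j}$
$112 c{\left(b{\left(0 \right)} \right)} + k{\left(-7 \right)} = 112 \frac{7 - 12}{2 \left(-12\right)} + 0 = 112 \cdot \frac{1}{2} \left(- \frac{1}{12}\right) \left(-5\right) + 0 = 112 \cdot \frac{5}{24} + 0 = \frac{70}{3} + 0 = \frac{70}{3}$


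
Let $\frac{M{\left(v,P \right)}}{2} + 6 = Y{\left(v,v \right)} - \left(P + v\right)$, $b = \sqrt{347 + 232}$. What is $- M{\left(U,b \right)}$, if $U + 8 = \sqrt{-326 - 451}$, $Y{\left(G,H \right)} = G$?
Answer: $12 + 2 \sqrt{579} \approx 60.125$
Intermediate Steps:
$b = \sqrt{579} \approx 24.062$
$U = -8 + i \sqrt{777}$ ($U = -8 + \sqrt{-326 - 451} = -8 + \sqrt{-777} = -8 + i \sqrt{777} \approx -8.0 + 27.875 i$)
$M{\left(v,P \right)} = -12 - 2 P$ ($M{\left(v,P \right)} = -12 + 2 \left(v - \left(P + v\right)\right) = -12 + 2 \left(- P\right) = -12 - 2 P$)
$- M{\left(U,b \right)} = - (-12 - 2 \sqrt{579}) = 12 + 2 \sqrt{579}$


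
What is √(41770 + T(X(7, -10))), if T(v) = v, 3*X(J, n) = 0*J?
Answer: √41770 ≈ 204.38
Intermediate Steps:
X(J, n) = 0 (X(J, n) = (0*J)/3 = (⅓)*0 = 0)
√(41770 + T(X(7, -10))) = √(41770 + 0) = √41770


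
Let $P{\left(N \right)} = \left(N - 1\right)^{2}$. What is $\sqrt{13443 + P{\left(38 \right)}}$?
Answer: $46 \sqrt{7} \approx 121.7$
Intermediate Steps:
$P{\left(N \right)} = \left(-1 + N\right)^{2}$
$\sqrt{13443 + P{\left(38 \right)}} = \sqrt{13443 + \left(-1 + 38\right)^{2}} = \sqrt{13443 + 37^{2}} = \sqrt{13443 + 1369} = \sqrt{14812} = 46 \sqrt{7}$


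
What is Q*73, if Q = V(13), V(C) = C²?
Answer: 12337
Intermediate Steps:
Q = 169 (Q = 13² = 169)
Q*73 = 169*73 = 12337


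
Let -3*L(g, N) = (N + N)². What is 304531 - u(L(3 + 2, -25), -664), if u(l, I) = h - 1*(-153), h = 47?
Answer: 304331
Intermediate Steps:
L(g, N) = -4*N²/3 (L(g, N) = -(N + N)²/3 = -4*N²/3)
u(l, I) = 200 (u(l, I) = 47 - 1*(-153) = 47 + 153 = 200)
304531 - u(L(3 + 2, -25), -664) = 304531 - 1*200 = 304531 - 200 = 304331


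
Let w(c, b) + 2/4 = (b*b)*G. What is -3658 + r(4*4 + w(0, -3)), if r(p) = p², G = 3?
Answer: -7407/4 ≈ -1851.8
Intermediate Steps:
w(c, b) = -½ + 3*b² (w(c, b) = -½ + (b*b)*3 = -½ + b²*3 = -½ + 3*b²)
-3658 + r(4*4 + w(0, -3)) = -3658 + (4*4 + (-½ + 3*(-3)²))² = -3658 + (16 + (-½ + 3*9))² = -3658 + (16 + (-½ + 27))² = -3658 + (16 + 53/2)² = -3658 + (85/2)² = -3658 + 7225/4 = -7407/4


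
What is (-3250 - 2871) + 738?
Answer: -5383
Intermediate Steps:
(-3250 - 2871) + 738 = -6121 + 738 = -5383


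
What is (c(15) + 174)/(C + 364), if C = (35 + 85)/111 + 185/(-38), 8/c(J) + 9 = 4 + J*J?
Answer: 13458232/27855245 ≈ 0.48315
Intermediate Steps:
c(J) = 8/(-5 + J²) (c(J) = 8/(-9 + (4 + J*J)) = 8/(-9 + (4 + J²)) = 8/(-5 + J²))
C = -5325/1406 (C = 120*(1/111) + 185*(-1/38) = 40/37 - 185/38 = -5325/1406 ≈ -3.7873)
(c(15) + 174)/(C + 364) = (8/(-5 + 15²) + 174)/(-5325/1406 + 364) = (8/(-5 + 225) + 174)/(506459/1406) = (8/220 + 174)*(1406/506459) = (8*(1/220) + 174)*(1406/506459) = (2/55 + 174)*(1406/506459) = (9572/55)*(1406/506459) = 13458232/27855245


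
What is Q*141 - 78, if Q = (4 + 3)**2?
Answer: 6831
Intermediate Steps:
Q = 49 (Q = 7**2 = 49)
Q*141 - 78 = 49*141 - 78 = 6909 - 78 = 6831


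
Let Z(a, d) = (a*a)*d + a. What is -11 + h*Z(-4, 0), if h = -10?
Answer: 29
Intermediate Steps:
Z(a, d) = a + d*a² (Z(a, d) = a²*d + a = d*a² + a = a + d*a²)
-11 + h*Z(-4, 0) = -11 - (-40)*(1 - 4*0) = -11 - (-40)*(1 + 0) = -11 - (-40) = -11 - 10*(-4) = -11 + 40 = 29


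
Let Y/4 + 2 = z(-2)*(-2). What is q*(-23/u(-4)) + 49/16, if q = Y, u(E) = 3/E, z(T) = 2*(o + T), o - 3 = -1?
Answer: -11629/48 ≈ -242.27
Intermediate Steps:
o = 2 (o = 3 - 1 = 2)
z(T) = 4 + 2*T (z(T) = 2*(2 + T) = 4 + 2*T)
Y = -8 (Y = -8 + 4*((4 + 2*(-2))*(-2)) = -8 + 4*((4 - 4)*(-2)) = -8 + 4*(0*(-2)) = -8 + 4*0 = -8 + 0 = -8)
q = -8
q*(-23/u(-4)) + 49/16 = -(-184)/(3/(-4)) + 49/16 = -(-184)/(3*(-¼)) + 49*(1/16) = -(-184)/(-¾) + 49/16 = -(-184)*(-4)/3 + 49/16 = -8*92/3 + 49/16 = -736/3 + 49/16 = -11629/48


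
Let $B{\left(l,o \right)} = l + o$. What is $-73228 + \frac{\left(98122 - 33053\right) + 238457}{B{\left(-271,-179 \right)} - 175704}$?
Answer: $- \frac{6449854319}{88077} \approx -73230.0$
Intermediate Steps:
$-73228 + \frac{\left(98122 - 33053\right) + 238457}{B{\left(-271,-179 \right)} - 175704} = -73228 + \frac{\left(98122 - 33053\right) + 238457}{\left(-271 - 179\right) - 175704} = -73228 + \frac{\left(98122 - 33053\right) + 238457}{-450 - 175704} = -73228 + \frac{65069 + 238457}{-176154} = -73228 + 303526 \left(- \frac{1}{176154}\right) = -73228 - \frac{151763}{88077} = - \frac{6449854319}{88077}$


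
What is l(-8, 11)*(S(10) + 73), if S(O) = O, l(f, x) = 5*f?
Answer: -3320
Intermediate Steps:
l(-8, 11)*(S(10) + 73) = (5*(-8))*(10 + 73) = -40*83 = -3320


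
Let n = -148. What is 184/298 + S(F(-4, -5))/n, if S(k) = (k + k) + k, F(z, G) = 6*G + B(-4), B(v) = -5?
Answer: 29261/22052 ≈ 1.3269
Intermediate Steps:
F(z, G) = -5 + 6*G (F(z, G) = 6*G - 5 = -5 + 6*G)
S(k) = 3*k (S(k) = 2*k + k = 3*k)
184/298 + S(F(-4, -5))/n = 184/298 + (3*(-5 + 6*(-5)))/(-148) = 184*(1/298) + (3*(-5 - 30))*(-1/148) = 92/149 + (3*(-35))*(-1/148) = 92/149 - 105*(-1/148) = 92/149 + 105/148 = 29261/22052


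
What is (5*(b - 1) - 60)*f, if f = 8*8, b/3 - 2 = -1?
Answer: -3200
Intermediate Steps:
b = 3 (b = 6 + 3*(-1) = 6 - 3 = 3)
f = 64
(5*(b - 1) - 60)*f = (5*(3 - 1) - 60)*64 = (5*2 - 60)*64 = (10 - 60)*64 = -50*64 = -3200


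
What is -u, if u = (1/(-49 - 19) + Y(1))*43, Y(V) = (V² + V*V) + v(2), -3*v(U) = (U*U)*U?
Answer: 5977/204 ≈ 29.299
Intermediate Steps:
v(U) = -U³/3 (v(U) = -U*U*U/3 = -U²*U/3 = -U³/3)
Y(V) = -8/3 + 2*V² (Y(V) = (V² + V*V) - ⅓*2³ = (V² + V²) - ⅓*8 = 2*V² - 8/3 = -8/3 + 2*V²)
u = -5977/204 (u = (1/(-49 - 19) + (-8/3 + 2*1²))*43 = (1/(-68) + (-8/3 + 2*1))*43 = (-1/68 + (-8/3 + 2))*43 = (-1/68 - ⅔)*43 = -139/204*43 = -5977/204 ≈ -29.299)
-u = -1*(-5977/204) = 5977/204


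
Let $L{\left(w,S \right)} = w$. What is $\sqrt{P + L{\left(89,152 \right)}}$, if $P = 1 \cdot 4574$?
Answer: $\sqrt{4663} \approx 68.286$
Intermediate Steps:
$P = 4574$
$\sqrt{P + L{\left(89,152 \right)}} = \sqrt{4574 + 89} = \sqrt{4663}$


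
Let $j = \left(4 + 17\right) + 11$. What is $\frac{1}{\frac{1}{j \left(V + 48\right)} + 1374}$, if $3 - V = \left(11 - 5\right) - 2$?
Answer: $\frac{1504}{2066497} \approx 0.0007278$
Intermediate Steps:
$V = -1$ ($V = 3 - \left(\left(11 - 5\right) - 2\right) = 3 - \left(6 - 2\right) = 3 - 4 = -1$)
$j = 32$ ($j = 21 + 11 = 32$)
$\frac{1}{\frac{1}{j \left(V + 48\right)} + 1374} = \frac{1}{\frac{1}{32 \left(-1 + 48\right)} + 1374} = \frac{1}{\frac{1}{32 \cdot 47} + 1374} = \frac{1}{\frac{1}{1504} + 1374} = \frac{1}{\frac{2066497}{1504}} = \frac{1504}{2066497}$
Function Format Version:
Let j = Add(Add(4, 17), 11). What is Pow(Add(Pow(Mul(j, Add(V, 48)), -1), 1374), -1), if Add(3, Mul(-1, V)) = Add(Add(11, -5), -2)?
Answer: Rational(1504, 2066497) ≈ 0.00072780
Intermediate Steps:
V = -1 (V = Add(3, Mul(-1, Add(Add(11, -5), -2))) = Add(3, Mul(-1, Add(6, -2))) = Add(3, Mul(-1, 4)) = Add(3, -4) = -1)
j = 32 (j = Add(21, 11) = 32)
Pow(Add(Pow(Mul(j, Add(V, 48)), -1), 1374), -1) = Pow(Add(Pow(Mul(32, Add(-1, 48)), -1), 1374), -1) = Pow(Add(Pow(Mul(32, 47), -1), 1374), -1) = Pow(Add(Pow(1504, -1), 1374), -1) = Pow(Add(Rational(1, 1504), 1374), -1) = Pow(Rational(2066497, 1504), -1) = Rational(1504, 2066497)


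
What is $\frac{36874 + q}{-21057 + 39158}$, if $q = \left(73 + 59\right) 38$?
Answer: $\frac{41890}{18101} \approx 2.3142$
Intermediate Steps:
$q = 5016$ ($q = 132 \cdot 38 = 5016$)
$\frac{36874 + q}{-21057 + 39158} = \frac{36874 + 5016}{-21057 + 39158} = \frac{41890}{18101}$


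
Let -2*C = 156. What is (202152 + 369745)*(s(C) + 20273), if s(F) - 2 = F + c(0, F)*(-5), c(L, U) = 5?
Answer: 11536306284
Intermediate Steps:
C = -78 (C = -½*156 = -78)
s(F) = -23 + F (s(F) = 2 + (F + 5*(-5)) = 2 + (F - 25) = 2 + (-25 + F) = -23 + F)
(202152 + 369745)*(s(C) + 20273) = (202152 + 369745)*((-23 - 78) + 20273) = 571897*(-101 + 20273) = 571897*20172 = 11536306284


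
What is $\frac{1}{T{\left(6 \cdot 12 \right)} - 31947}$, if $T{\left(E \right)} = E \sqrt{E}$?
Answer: $- \frac{10649}{340079187} - \frac{48 \sqrt{2}}{113359729} \approx -3.1912 \cdot 10^{-5}$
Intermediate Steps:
$T{\left(E \right)} = E^{\frac{3}{2}}$
$\frac{1}{T{\left(6 \cdot 12 \right)} - 31947} = \frac{1}{\left(6 \cdot 12\right)^{\frac{3}{2}} - 31947} = \frac{1}{72^{\frac{3}{2}} - 31947} = \frac{1}{432 \sqrt{2} - 31947} = \frac{1}{-31947 + 432 \sqrt{2}}$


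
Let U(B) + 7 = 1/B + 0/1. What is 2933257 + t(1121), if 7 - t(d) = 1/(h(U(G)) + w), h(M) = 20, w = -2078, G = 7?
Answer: 6036657313/2058 ≈ 2.9333e+6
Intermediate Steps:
U(B) = -7 + 1/B (U(B) = -7 + (1/B + 0/1) = -7 + (1/B + 0*1) = -7 + (1/B + 0) = -7 + 1/B)
t(d) = 14407/2058 (t(d) = 7 - 1/(20 - 2078) = 7 - 1/(-2058) = 7 - 1*(-1/2058) = 7 + 1/2058 = 14407/2058)
2933257 + t(1121) = 2933257 + 14407/2058 = 6036657313/2058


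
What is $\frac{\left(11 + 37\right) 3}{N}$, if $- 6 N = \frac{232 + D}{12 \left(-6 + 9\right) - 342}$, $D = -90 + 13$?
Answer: $\frac{264384}{155} \approx 1705.7$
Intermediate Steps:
$D = -77$
$N = \frac{155}{1836}$ ($N = - \frac{\left(232 - 77\right) \frac{1}{12 \left(-6 + 9\right) - 342}}{6} = - \frac{155 \frac{1}{12 \cdot 3 - 342}}{6} = - \frac{155 \frac{1}{36 - 342}}{6} = - \frac{155 \frac{1}{-306}}{6} = - \frac{155 \left(- \frac{1}{306}\right)}{6} = \left(- \frac{1}{6}\right) \left(- \frac{155}{306}\right) = \frac{155}{1836} \approx 0.084423$)
$\frac{\left(11 + 37\right) 3}{N} = \frac{\left(11 + 37\right) 3}{\frac{155}{1836}} = 48 \cdot 3 \cdot \frac{1836}{155} = 144 \cdot \frac{1836}{155} = \frac{264384}{155}$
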